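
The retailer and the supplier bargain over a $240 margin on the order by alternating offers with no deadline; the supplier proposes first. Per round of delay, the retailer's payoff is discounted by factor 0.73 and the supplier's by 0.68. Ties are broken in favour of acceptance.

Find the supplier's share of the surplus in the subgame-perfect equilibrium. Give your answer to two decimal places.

In a stationary SPE each proposer offers the other exactly their discounted continuation value.
If the supplier keeps x when proposing and the retailer keeps y when proposing, then x = 240 − 0.73y and y = 240 − 0.68x.
Solving: x = 240(1 − 0.73) / (1 − 0.68·0.73) = 64.8 / 0.5036 ≈ 128.6736.
The retailer gets 240 − 128.6736 ≈ 111.3264.

128.67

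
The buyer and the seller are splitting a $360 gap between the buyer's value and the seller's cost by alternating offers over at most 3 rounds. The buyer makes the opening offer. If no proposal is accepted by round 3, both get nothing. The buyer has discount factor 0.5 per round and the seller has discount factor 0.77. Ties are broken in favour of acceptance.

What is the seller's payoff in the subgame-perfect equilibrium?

138.6

Round 3 (the buyer proposes): rejection yields 0 for the seller; the buyer offers 0 and keeps 360.
Round 2 (the seller proposes): the buyer can get 360 next round, worth 0.5 × 360 = 180 now; the seller offers that and keeps 180.
Round 1 (the buyer proposes): the seller can get 180 next round, worth 0.77 × 180 = 138.6 now, so the buyer offers 138.6, keeping 221.4.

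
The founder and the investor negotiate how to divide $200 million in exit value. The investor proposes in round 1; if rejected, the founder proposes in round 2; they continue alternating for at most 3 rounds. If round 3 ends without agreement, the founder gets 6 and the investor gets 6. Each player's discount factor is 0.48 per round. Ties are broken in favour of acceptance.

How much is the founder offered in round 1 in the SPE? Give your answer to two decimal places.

Round 3 (the investor proposes): the founder gets 6 if talks fail, so the investor offers 6 and keeps 194.
Round 2 (the founder proposes): the investor can get 194 next round, worth 0.48 × 194 = 93.12 now, so the founder offers 93.12, keeping 106.88.
Round 1 (the investor proposes): the founder can get 106.88 next round, worth 0.48 × 106.88 = 51.3024 now. The investor offers 51.3024 and keeps 200 − 51.3024 = 148.6976.

51.30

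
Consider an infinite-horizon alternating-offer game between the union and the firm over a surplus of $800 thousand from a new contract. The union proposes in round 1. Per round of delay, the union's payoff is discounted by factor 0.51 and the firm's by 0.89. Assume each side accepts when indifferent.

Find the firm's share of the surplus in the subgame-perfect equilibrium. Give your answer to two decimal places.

638.86

In a stationary SPE each proposer offers the other exactly their discounted continuation value.
If the union keeps x when proposing and the firm keeps y when proposing, then x = 800 − 0.89y and y = 800 − 0.51x.
Solving: x = 800(1 − 0.89) / (1 − 0.51·0.89) = 88 / 0.5461 ≈ 161.1426.
The firm gets 800 − 161.1426 ≈ 638.8574.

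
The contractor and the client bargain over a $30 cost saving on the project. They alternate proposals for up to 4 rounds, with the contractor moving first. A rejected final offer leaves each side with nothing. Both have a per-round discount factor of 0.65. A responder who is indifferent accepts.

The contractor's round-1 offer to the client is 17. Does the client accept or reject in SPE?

Accept

Round 4 (the client proposes): rejection yields 0 for the contractor; the client offers 0 and keeps 30.
Round 3 (the contractor proposes): the client can get 30 next round, worth 0.65 × 30 = 19.5 now; the contractor offers that and keeps 10.5.
Round 2 (the client proposes): the contractor can get 10.5 next round, worth 0.65 × 10.5 = 6.825 now. The client offers 6.825 and keeps 30 − 6.825 = 23.175.
So by rejecting in round 1, the client gets 23.175 next round, worth 0.65 × 23.175 = 15.06375 now.
Offer 17 ≥ 15.06375, so the client accepts.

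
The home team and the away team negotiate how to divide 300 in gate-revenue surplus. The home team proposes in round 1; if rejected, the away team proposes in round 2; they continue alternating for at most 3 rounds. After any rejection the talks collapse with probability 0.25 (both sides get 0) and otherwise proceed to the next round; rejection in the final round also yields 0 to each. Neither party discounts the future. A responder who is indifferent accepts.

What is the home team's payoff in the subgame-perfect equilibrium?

243.75

By backward induction:
Round 3 (the home team proposes): the away team will accept anything ≥ 0, so the home team offers 0 and keeps 300.
Round 2 (the away team proposes): rejecting gives the home team an expected 0.75 × 300 = 225; the away team offers that and keeps 75.
Round 1 (the home team proposes): rejecting gives the away team an expected 0.75 × 75 = 56.25; the home team offers that and keeps 243.75.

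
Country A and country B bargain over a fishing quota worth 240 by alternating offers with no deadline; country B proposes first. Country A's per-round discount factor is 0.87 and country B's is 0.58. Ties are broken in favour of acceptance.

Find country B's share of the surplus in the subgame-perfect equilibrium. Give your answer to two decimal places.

Let x be country B's share when country B proposes and y be country A's share when country A proposes.
Country A accepts iff offered ≥ 0.87·y, so x = 240 − 0.87y. Symmetrically y = 240 − 0.58x.
Substituting: x = 240 − 0.87(240 − 0.58x), giving x(1 − 0.58·0.87) = 240(1 − 0.87).
So x = 240 × 0.13 / 0.4954 ≈ 62.9794, and country A receives 240 − x ≈ 177.0206.

62.98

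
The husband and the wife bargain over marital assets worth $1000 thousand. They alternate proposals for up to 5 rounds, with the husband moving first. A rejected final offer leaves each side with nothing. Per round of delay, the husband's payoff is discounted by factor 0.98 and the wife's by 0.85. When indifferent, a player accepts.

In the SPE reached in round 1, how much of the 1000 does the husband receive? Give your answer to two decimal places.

968.84

Solve by backward induction from round 5.
Round 5 (the husband proposes): the wife will accept anything ≥ 0, so the husband offers 0 and keeps 1000.
Round 4 (the wife proposes): the husband can get 1000 next round, worth 0.98 × 1000 = 980 now, so the wife offers 980, keeping 20.
Round 3 (the husband proposes): the wife can get 20 next round, worth 0.85 × 20 = 17 now; the husband offers that and keeps 983.
Round 2 (the wife proposes): the husband can get 983 next round, worth 0.98 × 983 = 963.34 now; the wife offers that and keeps 36.66.
Round 1 (the husband proposes): the wife can get 36.66 next round, worth 0.85 × 36.66 = 31.161 now; the husband offers that and keeps 968.839.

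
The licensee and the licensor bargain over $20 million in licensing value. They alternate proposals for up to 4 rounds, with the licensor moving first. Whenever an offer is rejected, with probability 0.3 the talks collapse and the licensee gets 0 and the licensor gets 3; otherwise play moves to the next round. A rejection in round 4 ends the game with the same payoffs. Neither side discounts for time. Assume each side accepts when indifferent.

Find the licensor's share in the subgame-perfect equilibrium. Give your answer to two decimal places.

Round 4 (the licensee proposes): the licensor gets 3 if talks fail, so the licensee offers 3 and keeps 17.
Round 3 (the licensor proposes): rejecting gives the licensee an expected 0.7 × 17 = 11.9. The licensor offers 11.9 and keeps 20 − 11.9 = 8.1.
Round 2 (the licensee proposes): rejecting gives the licensor an expected 0.7 × 8.1 + 0.3 × 3 = 6.57; the licensee offers that and keeps 13.43.
Round 1 (the licensor proposes): rejecting gives the licensee an expected 0.7 × 13.43 = 9.401; the licensor offers that and keeps 10.599.

10.60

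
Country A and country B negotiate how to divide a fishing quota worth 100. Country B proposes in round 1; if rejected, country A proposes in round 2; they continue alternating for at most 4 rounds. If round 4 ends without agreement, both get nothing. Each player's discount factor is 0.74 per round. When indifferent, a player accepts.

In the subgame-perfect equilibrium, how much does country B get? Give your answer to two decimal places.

Round 4 (country A proposes): country B will accept anything ≥ 0, so country A offers 0 and keeps 100.
Round 3 (country B proposes): country A can get 100 next round, worth 0.74 × 100 = 74 now. Country B offers 74 and keeps 100 − 74 = 26.
Round 2 (country A proposes): country B can get 26 next round, worth 0.74 × 26 = 19.24 now, so country A offers 19.24, keeping 80.76.
Round 1 (country B proposes): country A can get 80.76 next round, worth 0.74 × 80.76 = 59.7624 now. Country B offers 59.7624 and keeps 100 − 59.7624 = 40.2376.

40.24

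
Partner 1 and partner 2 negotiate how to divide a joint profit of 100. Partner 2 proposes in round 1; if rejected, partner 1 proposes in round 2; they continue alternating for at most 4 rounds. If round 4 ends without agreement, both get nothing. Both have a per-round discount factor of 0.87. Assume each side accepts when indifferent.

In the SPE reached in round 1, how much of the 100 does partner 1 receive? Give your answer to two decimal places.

Round 4 (partner 1 proposes): partner 2 will accept anything ≥ 0, so partner 1 offers 0 and keeps 100.
Round 3 (partner 2 proposes): partner 1 can get 100 next round, worth 0.87 × 100 = 87 now; partner 2 offers that and keeps 13.
Round 2 (partner 1 proposes): partner 2 can get 13 next round, worth 0.87 × 13 = 11.31 now, so partner 1 offers 11.31, keeping 88.69.
Round 1 (partner 2 proposes): partner 1 can get 88.69 next round, worth 0.87 × 88.69 = 77.1603 now; partner 2 offers that and keeps 22.8397.

77.16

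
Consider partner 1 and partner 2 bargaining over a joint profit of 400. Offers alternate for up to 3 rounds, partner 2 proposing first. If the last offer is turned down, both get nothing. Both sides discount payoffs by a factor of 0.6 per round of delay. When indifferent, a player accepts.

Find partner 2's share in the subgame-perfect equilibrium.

304

Round 3 (partner 2 proposes): partner 1 will accept anything ≥ 0, so partner 2 offers 0 and keeps 400.
Round 2 (partner 1 proposes): partner 2 can get 400 next round, worth 0.6 × 400 = 240 now, so partner 1 offers 240, keeping 160.
Round 1 (partner 2 proposes): partner 1 can get 160 next round, worth 0.6 × 160 = 96 now; partner 2 offers that and keeps 304.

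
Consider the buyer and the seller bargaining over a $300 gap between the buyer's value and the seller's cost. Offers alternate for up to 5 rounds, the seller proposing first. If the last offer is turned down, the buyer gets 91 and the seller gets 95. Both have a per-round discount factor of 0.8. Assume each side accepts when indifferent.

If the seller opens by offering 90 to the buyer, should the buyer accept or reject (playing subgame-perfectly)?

Round 5 (the seller proposes): the buyer gets 91 if talks fail, so the seller offers 91 and keeps 209.
Round 4 (the buyer proposes): the seller can get 209 next round, worth 0.8 × 209 = 167.2 now; the buyer offers that and keeps 132.8.
Round 3 (the seller proposes): the buyer can get 132.8 next round, worth 0.8 × 132.8 = 106.24 now. The seller offers 106.24 and keeps 300 − 106.24 = 193.76.
Round 2 (the buyer proposes): the seller can get 193.76 next round, worth 0.8 × 193.76 = 155.008 now; the buyer offers that and keeps 144.992.
So by rejecting in round 1, the buyer gets 144.992 next round, worth 0.8 × 144.992 = 115.9936 now.
Offer 90 < 115.9936, so the buyer rejects.

Reject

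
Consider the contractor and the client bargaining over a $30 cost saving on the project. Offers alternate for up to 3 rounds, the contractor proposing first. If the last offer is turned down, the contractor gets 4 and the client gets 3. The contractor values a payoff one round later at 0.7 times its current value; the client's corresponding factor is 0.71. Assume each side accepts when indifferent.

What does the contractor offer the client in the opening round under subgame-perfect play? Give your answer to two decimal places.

By backward induction:
Round 3 (the contractor proposes): the client gets 3 if talks fail, so the contractor offers 3 and keeps 27.
Round 2 (the client proposes): the contractor can get 27 next round, worth 0.7 × 27 = 18.9 now; the client offers that and keeps 11.1.
Round 1 (the contractor proposes): the client can get 11.1 next round, worth 0.71 × 11.1 = 7.881 now; the contractor offers that and keeps 22.119.

7.88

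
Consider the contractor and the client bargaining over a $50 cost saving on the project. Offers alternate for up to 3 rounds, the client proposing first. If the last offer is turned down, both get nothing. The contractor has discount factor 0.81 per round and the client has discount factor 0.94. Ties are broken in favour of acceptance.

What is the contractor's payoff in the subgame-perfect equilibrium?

Round 3 (the client proposes): the contractor will accept anything ≥ 0, so the client offers 0 and keeps 50.
Round 2 (the contractor proposes): the client can get 50 next round, worth 0.94 × 50 = 47 now; the contractor offers that and keeps 3.
Round 1 (the client proposes): the contractor can get 3 next round, worth 0.81 × 3 = 2.43 now; the client offers that and keeps 47.57.

2.43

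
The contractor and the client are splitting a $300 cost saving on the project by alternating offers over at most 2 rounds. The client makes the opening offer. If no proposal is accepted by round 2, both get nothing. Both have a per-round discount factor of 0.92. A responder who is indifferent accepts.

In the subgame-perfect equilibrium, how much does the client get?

Round 2 (the contractor proposes): the client will accept anything ≥ 0, so the contractor offers 0 and keeps 300.
Round 1 (the client proposes): the contractor can get 300 next round, worth 0.92 × 300 = 276 now, so the client offers 276, keeping 24.

24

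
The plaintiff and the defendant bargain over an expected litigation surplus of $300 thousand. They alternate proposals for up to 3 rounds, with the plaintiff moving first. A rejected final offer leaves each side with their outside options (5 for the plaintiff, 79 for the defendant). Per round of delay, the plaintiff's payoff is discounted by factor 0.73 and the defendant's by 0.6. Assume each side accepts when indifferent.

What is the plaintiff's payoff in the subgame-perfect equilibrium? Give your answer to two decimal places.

216.80

By backward induction:
Round 3 (the plaintiff proposes): the defendant gets 79 if talks fail, so the plaintiff offers 79 and keeps 221.
Round 2 (the defendant proposes): the plaintiff can get 221 next round, worth 0.73 × 221 = 161.33 now, so the defendant offers 161.33, keeping 138.67.
Round 1 (the plaintiff proposes): the defendant can get 138.67 next round, worth 0.6 × 138.67 = 83.202 now; the plaintiff offers that and keeps 216.798.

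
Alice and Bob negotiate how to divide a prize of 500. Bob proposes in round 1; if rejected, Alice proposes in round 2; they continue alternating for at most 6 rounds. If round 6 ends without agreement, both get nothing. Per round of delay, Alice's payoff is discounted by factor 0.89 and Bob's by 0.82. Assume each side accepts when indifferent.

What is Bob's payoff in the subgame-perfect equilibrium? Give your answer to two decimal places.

Round 6 (Alice proposes): Bob will accept anything ≥ 0, so Alice offers 0 and keeps 500.
Round 5 (Bob proposes): Alice can get 500 next round, worth 0.89 × 500 = 445 now. Bob offers 445 and keeps 500 − 445 = 55.
Round 4 (Alice proposes): Bob can get 55 next round, worth 0.82 × 55 = 45.1 now, so Alice offers 45.1, keeping 454.9.
Round 3 (Bob proposes): Alice can get 454.9 next round, worth 0.89 × 454.9 = 404.861 now; Bob offers that and keeps 95.139.
Round 2 (Alice proposes): Bob can get 95.139 next round, worth 0.82 × 95.139 = 78.01398 now. Alice offers 78.01398 and keeps 500 − 78.01398 = 421.98602.
Round 1 (Bob proposes): Alice can get 421.98602 next round, worth 0.89 × 421.98602 = 375.5675578 now. Bob offers 375.5675578 and keeps 500 − 375.5675578 = 124.4324422.

124.43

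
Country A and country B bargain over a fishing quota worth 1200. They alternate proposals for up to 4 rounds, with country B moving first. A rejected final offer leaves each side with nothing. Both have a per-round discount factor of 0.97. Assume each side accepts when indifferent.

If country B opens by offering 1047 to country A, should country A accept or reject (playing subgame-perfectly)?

Work out country A's continuation value if the offer is rejected.
Round 4 (country A proposes): rejection yields 0 for country B; country A offers 0 and keeps 1200.
Round 3 (country B proposes): country A can get 1200 next round, worth 0.97 × 1200 = 1164 now, so country B offers 1164, keeping 36.
Round 2 (country A proposes): country B can get 36 next round, worth 0.97 × 36 = 34.92 now. Country A offers 34.92 and keeps 1200 − 34.92 = 1165.08.
So by rejecting in round 1, country A gets 1165.08 next round, worth 0.97 × 1165.08 = 1130.1276 now.
Offer 1047 < 1130.1276, so country A rejects.

Reject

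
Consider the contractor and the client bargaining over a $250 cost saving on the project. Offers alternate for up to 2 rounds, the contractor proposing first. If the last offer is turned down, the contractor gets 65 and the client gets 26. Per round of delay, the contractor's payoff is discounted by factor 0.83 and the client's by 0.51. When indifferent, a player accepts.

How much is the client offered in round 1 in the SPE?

94.35

Round 2 (the client proposes): the contractor gets 65 if talks fail, so the client offers 65 and keeps 185.
Round 1 (the contractor proposes): the client can get 185 next round, worth 0.51 × 185 = 94.35 now. The contractor offers 94.35 and keeps 250 − 94.35 = 155.65.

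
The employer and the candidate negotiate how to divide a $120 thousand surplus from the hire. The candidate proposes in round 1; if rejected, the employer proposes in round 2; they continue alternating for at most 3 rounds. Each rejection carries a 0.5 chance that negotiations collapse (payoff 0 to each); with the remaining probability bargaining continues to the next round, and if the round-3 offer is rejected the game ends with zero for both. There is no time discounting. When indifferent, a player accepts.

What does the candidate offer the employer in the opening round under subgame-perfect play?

30

Round 3 (the candidate proposes): the employer will accept anything ≥ 0, so the candidate offers 0 and keeps 120.
Round 2 (the employer proposes): rejecting gives the candidate an expected 0.5 × 120 = 60; the employer offers that and keeps 60.
Round 1 (the candidate proposes): rejecting gives the employer an expected 0.5 × 60 = 30, so the candidate offers 30, keeping 90.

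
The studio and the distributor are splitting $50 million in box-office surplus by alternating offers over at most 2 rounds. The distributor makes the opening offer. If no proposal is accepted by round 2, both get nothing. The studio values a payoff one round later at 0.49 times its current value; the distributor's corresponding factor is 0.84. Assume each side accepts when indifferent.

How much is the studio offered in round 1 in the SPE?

Round 2 (the studio proposes): rejection yields 0 for the distributor; the studio offers 0 and keeps 50.
Round 1 (the distributor proposes): the studio can get 50 next round, worth 0.49 × 50 = 24.5 now. The distributor offers 24.5 and keeps 50 − 24.5 = 25.5.

24.5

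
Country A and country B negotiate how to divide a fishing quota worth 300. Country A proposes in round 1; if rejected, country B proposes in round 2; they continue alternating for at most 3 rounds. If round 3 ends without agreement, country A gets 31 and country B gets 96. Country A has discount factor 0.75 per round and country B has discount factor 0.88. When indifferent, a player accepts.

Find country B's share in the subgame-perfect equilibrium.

129.36

Round 3 (country A proposes): country B gets 96 if talks fail, so country A offers 96 and keeps 204.
Round 2 (country B proposes): country A can get 204 next round, worth 0.75 × 204 = 153 now; country B offers that and keeps 147.
Round 1 (country A proposes): country B can get 147 next round, worth 0.88 × 147 = 129.36 now, so country A offers 129.36, keeping 170.64.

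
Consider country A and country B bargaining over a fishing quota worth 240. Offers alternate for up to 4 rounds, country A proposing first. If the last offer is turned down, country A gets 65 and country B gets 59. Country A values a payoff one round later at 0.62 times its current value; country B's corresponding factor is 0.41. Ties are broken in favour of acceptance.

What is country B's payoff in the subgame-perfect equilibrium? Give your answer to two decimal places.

Round 4 (country B proposes): country A gets 65 if talks fail, so country B offers 65 and keeps 175.
Round 3 (country A proposes): country B can get 175 next round, worth 0.41 × 175 = 71.75 now; country A offers that and keeps 168.25.
Round 2 (country B proposes): country A can get 168.25 next round, worth 0.62 × 168.25 = 104.315 now, so country B offers 104.315, keeping 135.685.
Round 1 (country A proposes): country B can get 135.685 next round, worth 0.41 × 135.685 = 55.63085 now. Country A offers 55.63085 and keeps 240 − 55.63085 = 184.36915.

55.63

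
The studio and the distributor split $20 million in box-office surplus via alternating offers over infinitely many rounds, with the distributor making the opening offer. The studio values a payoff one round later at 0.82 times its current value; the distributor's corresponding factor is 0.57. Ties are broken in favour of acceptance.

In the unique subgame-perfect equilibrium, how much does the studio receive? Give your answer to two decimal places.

13.24

Let x be the distributor's share when the distributor proposes and y be the studio's share when the studio proposes.
The studio accepts iff offered ≥ 0.82·y, so x = 20 − 0.82y. Symmetrically y = 20 − 0.57x.
Substituting: x = 20 − 0.82(20 − 0.57x), giving x(1 − 0.57·0.82) = 20(1 − 0.82).
So x = 20 × 0.18 / 0.5326 ≈ 6.7593, and the studio receives 20 − x ≈ 13.2407.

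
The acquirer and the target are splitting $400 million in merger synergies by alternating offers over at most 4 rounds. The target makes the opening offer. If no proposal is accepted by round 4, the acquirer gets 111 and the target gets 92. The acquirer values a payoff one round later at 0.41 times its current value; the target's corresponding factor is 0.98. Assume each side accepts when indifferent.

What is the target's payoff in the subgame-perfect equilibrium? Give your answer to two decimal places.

Round 4 (the acquirer proposes): the target gets 92 if talks fail, so the acquirer offers 92 and keeps 308.
Round 3 (the target proposes): the acquirer can get 308 next round, worth 0.41 × 308 = 126.28 now; the target offers that and keeps 273.72.
Round 2 (the acquirer proposes): the target can get 273.72 next round, worth 0.98 × 273.72 = 268.2456 now, so the acquirer offers 268.2456, keeping 131.7544.
Round 1 (the target proposes): the acquirer can get 131.7544 next round, worth 0.41 × 131.7544 = 54.019304 now; the target offers that and keeps 345.980696.

345.98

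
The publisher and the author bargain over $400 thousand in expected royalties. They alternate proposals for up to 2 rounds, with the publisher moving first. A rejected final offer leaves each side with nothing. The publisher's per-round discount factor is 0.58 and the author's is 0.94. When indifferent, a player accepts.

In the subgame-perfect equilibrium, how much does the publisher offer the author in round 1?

376

Solve by backward induction from round 2.
Round 2 (the author proposes): rejection yields 0 for the publisher; the author offers 0 and keeps 400.
Round 1 (the publisher proposes): the author can get 400 next round, worth 0.94 × 400 = 376 now. The publisher offers 376 and keeps 400 − 376 = 24.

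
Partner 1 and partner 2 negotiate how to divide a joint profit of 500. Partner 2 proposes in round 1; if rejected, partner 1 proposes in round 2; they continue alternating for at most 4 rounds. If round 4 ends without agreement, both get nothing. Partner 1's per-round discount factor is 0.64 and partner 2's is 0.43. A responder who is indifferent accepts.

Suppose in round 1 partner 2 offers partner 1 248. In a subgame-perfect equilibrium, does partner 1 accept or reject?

Reject

Work out partner 1's continuation value if the offer is rejected.
Round 4 (partner 1 proposes): rejection yields 0 for partner 2; partner 1 offers 0 and keeps 500.
Round 3 (partner 2 proposes): partner 1 can get 500 next round, worth 0.64 × 500 = 320 now, so partner 2 offers 320, keeping 180.
Round 2 (partner 1 proposes): partner 2 can get 180 next round, worth 0.43 × 180 = 77.4 now. Partner 1 offers 77.4 and keeps 500 − 77.4 = 422.6.
So by rejecting in round 1, partner 1 gets 422.6 next round, worth 0.64 × 422.6 = 270.464 now.
Offer 248 < 270.464, so partner 1 rejects.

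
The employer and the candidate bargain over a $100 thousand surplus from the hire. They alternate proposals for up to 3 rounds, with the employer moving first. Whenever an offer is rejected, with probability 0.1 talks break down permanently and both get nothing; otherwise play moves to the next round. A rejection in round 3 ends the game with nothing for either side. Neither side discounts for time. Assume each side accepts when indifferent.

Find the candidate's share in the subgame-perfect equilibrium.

Round 3 (the employer proposes): the candidate will accept anything ≥ 0, so the employer offers 0 and keeps 100.
Round 2 (the candidate proposes): rejecting gives the employer an expected 0.9 × 100 = 90, so the candidate offers 90, keeping 10.
Round 1 (the employer proposes): rejecting gives the candidate an expected 0.9 × 10 = 9. The employer offers 9 and keeps 100 − 9 = 91.

9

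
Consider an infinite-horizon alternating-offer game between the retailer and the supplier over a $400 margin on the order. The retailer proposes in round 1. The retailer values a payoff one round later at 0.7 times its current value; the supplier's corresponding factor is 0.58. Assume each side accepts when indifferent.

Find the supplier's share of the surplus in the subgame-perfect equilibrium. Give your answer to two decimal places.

Let x be the retailer's share when the retailer proposes and y be the supplier's share when the supplier proposes.
The supplier accepts iff offered ≥ 0.58·y, so x = 400 − 0.58y. Symmetrically y = 400 − 0.7x.
Substituting: x = 400 − 0.58(400 − 0.7x), giving x(1 − 0.7·0.58) = 400(1 − 0.58).
So x = 400 × 0.42 / 0.594 ≈ 282.8283, and the supplier receives 400 − x ≈ 117.1717.

117.17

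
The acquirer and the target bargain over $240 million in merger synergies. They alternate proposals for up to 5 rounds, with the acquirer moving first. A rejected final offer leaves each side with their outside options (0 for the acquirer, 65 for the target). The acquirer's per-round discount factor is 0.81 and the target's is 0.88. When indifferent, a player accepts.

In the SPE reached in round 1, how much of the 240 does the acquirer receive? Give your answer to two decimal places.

138.24

Round 5 (the acquirer proposes): the target gets 65 if talks fail, so the acquirer offers 65 and keeps 175.
Round 4 (the target proposes): the acquirer can get 175 next round, worth 0.81 × 175 = 141.75 now. The target offers 141.75 and keeps 240 − 141.75 = 98.25.
Round 3 (the acquirer proposes): the target can get 98.25 next round, worth 0.88 × 98.25 = 86.46 now, so the acquirer offers 86.46, keeping 153.54.
Round 2 (the target proposes): the acquirer can get 153.54 next round, worth 0.81 × 153.54 = 124.3674 now, so the target offers 124.3674, keeping 115.6326.
Round 1 (the acquirer proposes): the target can get 115.6326 next round, worth 0.88 × 115.6326 = 101.756688 now; the acquirer offers that and keeps 138.243312.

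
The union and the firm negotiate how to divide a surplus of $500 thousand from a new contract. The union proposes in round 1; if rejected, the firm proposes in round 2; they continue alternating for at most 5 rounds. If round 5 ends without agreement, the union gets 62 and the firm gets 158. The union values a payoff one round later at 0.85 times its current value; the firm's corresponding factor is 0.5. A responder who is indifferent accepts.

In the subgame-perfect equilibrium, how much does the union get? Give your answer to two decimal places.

418.02

Round 5 (the union proposes): the firm gets 158 if talks fail, so the union offers 158 and keeps 342.
Round 4 (the firm proposes): the union can get 342 next round, worth 0.85 × 342 = 290.7 now; the firm offers that and keeps 209.3.
Round 3 (the union proposes): the firm can get 209.3 next round, worth 0.5 × 209.3 = 104.65 now; the union offers that and keeps 395.35.
Round 2 (the firm proposes): the union can get 395.35 next round, worth 0.85 × 395.35 = 336.0475 now, so the firm offers 336.0475, keeping 163.9525.
Round 1 (the union proposes): the firm can get 163.9525 next round, worth 0.5 × 163.9525 = 81.97625 now. The union offers 81.97625 and keeps 500 − 81.97625 = 418.02375.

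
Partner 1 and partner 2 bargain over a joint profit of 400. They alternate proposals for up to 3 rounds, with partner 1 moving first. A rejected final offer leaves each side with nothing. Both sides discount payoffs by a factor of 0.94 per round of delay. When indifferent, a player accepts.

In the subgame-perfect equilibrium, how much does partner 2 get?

22.56

Round 3 (partner 1 proposes): rejection yields 0 for partner 2; partner 1 offers 0 and keeps 400.
Round 2 (partner 2 proposes): partner 1 can get 400 next round, worth 0.94 × 400 = 376 now, so partner 2 offers 376, keeping 24.
Round 1 (partner 1 proposes): partner 2 can get 24 next round, worth 0.94 × 24 = 22.56 now. Partner 1 offers 22.56 and keeps 400 − 22.56 = 377.44.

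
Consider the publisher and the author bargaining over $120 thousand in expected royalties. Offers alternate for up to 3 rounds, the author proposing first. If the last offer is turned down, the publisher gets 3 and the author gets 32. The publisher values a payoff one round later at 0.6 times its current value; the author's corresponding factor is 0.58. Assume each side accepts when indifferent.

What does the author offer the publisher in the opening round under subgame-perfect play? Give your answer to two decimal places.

31.28

Round 3 (the author proposes): the publisher gets 3 if talks fail, so the author offers 3 and keeps 117.
Round 2 (the publisher proposes): the author can get 117 next round, worth 0.58 × 117 = 67.86 now. The publisher offers 67.86 and keeps 120 − 67.86 = 52.14.
Round 1 (the author proposes): the publisher can get 52.14 next round, worth 0.6 × 52.14 = 31.284 now; the author offers that and keeps 88.716.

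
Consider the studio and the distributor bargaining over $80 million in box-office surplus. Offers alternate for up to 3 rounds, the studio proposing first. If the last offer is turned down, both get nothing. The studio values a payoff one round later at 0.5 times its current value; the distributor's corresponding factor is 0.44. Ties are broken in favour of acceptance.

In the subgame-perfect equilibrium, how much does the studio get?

62.4

Round 3 (the studio proposes): rejection yields 0 for the distributor; the studio offers 0 and keeps 80.
Round 2 (the distributor proposes): the studio can get 80 next round, worth 0.5 × 80 = 40 now. The distributor offers 40 and keeps 80 − 40 = 40.
Round 1 (the studio proposes): the distributor can get 40 next round, worth 0.44 × 40 = 17.6 now, so the studio offers 17.6, keeping 62.4.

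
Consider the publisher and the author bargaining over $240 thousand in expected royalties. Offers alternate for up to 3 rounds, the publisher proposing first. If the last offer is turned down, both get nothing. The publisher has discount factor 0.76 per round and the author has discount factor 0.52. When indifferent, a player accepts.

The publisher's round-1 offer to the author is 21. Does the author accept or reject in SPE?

Work out the author's continuation value if the offer is rejected.
Round 3 (the publisher proposes): rejection yields 0 for the author; the publisher offers 0 and keeps 240.
Round 2 (the author proposes): the publisher can get 240 next round, worth 0.76 × 240 = 182.4 now, so the author offers 182.4, keeping 57.6.
So by rejecting in round 1, the author gets 57.6 next round, worth 0.52 × 57.6 = 29.952 now.
Offer 21 < 29.952, so the author rejects.

Reject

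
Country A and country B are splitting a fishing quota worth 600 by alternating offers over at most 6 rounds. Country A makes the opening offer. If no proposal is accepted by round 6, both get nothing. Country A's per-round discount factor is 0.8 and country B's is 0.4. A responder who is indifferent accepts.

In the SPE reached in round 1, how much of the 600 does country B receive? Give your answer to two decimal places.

Solve by backward induction from round 6.
Round 6 (country B proposes): rejection yields 0 for country A; country B offers 0 and keeps 600.
Round 5 (country A proposes): country B can get 600 next round, worth 0.4 × 600 = 240 now; country A offers that and keeps 360.
Round 4 (country B proposes): country A can get 360 next round, worth 0.8 × 360 = 288 now. Country B offers 288 and keeps 600 − 288 = 312.
Round 3 (country A proposes): country B can get 312 next round, worth 0.4 × 312 = 124.8 now. Country A offers 124.8 and keeps 600 − 124.8 = 475.2.
Round 2 (country B proposes): country A can get 475.2 next round, worth 0.8 × 475.2 = 380.16 now; country B offers that and keeps 219.84.
Round 1 (country A proposes): country B can get 219.84 next round, worth 0.4 × 219.84 = 87.936 now. Country A offers 87.936 and keeps 600 − 87.936 = 512.064.

87.94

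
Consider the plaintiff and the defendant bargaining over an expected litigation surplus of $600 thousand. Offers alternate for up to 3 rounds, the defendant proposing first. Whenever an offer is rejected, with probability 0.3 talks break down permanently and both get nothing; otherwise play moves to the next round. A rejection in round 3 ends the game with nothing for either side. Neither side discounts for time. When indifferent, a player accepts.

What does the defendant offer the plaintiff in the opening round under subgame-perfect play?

126

Round 3 (the defendant proposes): rejection yields 0 for the plaintiff; the defendant offers 0 and keeps 600.
Round 2 (the plaintiff proposes): rejecting gives the defendant an expected 0.7 × 600 = 420. The plaintiff offers 420 and keeps 600 − 420 = 180.
Round 1 (the defendant proposes): rejecting gives the plaintiff an expected 0.7 × 180 = 126; the defendant offers that and keeps 474.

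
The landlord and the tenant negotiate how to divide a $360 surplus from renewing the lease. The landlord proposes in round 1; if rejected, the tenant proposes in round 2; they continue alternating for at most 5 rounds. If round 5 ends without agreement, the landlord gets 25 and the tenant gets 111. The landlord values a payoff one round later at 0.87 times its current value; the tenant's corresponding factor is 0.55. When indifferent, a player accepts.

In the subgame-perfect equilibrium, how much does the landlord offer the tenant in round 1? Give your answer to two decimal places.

63.47

Round 5 (the landlord proposes): the tenant gets 111 if talks fail, so the landlord offers 111 and keeps 249.
Round 4 (the tenant proposes): the landlord can get 249 next round, worth 0.87 × 249 = 216.63 now. The tenant offers 216.63 and keeps 360 − 216.63 = 143.37.
Round 3 (the landlord proposes): the tenant can get 143.37 next round, worth 0.55 × 143.37 = 78.8535 now, so the landlord offers 78.8535, keeping 281.1465.
Round 2 (the tenant proposes): the landlord can get 281.1465 next round, worth 0.87 × 281.1465 = 244.597455 now; the tenant offers that and keeps 115.402545.
Round 1 (the landlord proposes): the tenant can get 115.402545 next round, worth 0.55 × 115.402545 = 63.47139975 now; the landlord offers that and keeps 296.52860025.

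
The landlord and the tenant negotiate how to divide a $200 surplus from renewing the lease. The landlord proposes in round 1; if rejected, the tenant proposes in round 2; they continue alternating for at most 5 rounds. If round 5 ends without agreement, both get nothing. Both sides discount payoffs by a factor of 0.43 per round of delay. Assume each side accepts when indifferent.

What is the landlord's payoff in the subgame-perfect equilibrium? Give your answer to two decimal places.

141.92

Round 5 (the landlord proposes): rejection yields 0 for the tenant; the landlord offers 0 and keeps 200.
Round 4 (the tenant proposes): the landlord can get 200 next round, worth 0.43 × 200 = 86 now; the tenant offers that and keeps 114.
Round 3 (the landlord proposes): the tenant can get 114 next round, worth 0.43 × 114 = 49.02 now, so the landlord offers 49.02, keeping 150.98.
Round 2 (the tenant proposes): the landlord can get 150.98 next round, worth 0.43 × 150.98 = 64.9214 now, so the tenant offers 64.9214, keeping 135.0786.
Round 1 (the landlord proposes): the tenant can get 135.0786 next round, worth 0.43 × 135.0786 = 58.083798 now, so the landlord offers 58.083798, keeping 141.916202.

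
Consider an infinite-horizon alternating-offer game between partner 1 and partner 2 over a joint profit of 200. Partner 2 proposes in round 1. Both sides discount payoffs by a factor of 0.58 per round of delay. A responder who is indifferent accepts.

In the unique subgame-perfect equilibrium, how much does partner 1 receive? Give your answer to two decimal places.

73.42

When partner 2 proposes, partner 1 accepts any offer worth at least 0.58 times what partner 1 would get by proposing next round; and vice versa.
This gives x = 200 − 0.58y and y = 200 − 0.58x, where x and y are each side's share when it proposes.
Hence (1 − 0.58·0.58)x = 200(1 − 0.58), i.e. 0.6636·x = 84.
x ≈ 126.5823; partner 1's share is 200 − x ≈ 73.4177.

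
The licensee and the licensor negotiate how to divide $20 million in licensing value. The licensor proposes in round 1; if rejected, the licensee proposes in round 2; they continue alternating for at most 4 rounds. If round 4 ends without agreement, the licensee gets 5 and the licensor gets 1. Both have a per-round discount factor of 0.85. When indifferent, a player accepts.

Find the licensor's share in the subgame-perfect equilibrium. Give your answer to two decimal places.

Round 4 (the licensee proposes): the licensor gets 1 if talks fail, so the licensee offers 1 and keeps 19.
Round 3 (the licensor proposes): the licensee can get 19 next round, worth 0.85 × 19 = 16.15 now, so the licensor offers 16.15, keeping 3.85.
Round 2 (the licensee proposes): the licensor can get 3.85 next round, worth 0.85 × 3.85 = 3.2725 now; the licensee offers that and keeps 16.7275.
Round 1 (the licensor proposes): the licensee can get 16.7275 next round, worth 0.85 × 16.7275 = 14.218375 now. The licensor offers 14.218375 and keeps 20 − 14.218375 = 5.781625.

5.78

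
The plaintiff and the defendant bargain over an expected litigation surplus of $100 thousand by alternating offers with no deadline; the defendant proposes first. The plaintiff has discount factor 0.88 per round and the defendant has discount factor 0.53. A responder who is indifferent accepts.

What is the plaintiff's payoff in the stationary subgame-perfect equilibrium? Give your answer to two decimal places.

Let x be the defendant's share when the defendant proposes and y be the plaintiff's share when the plaintiff proposes.
The plaintiff accepts iff offered ≥ 0.88·y, so x = 100 − 0.88y. Symmetrically y = 100 − 0.53x.
Substituting: x = 100 − 0.88(100 − 0.53x), giving x(1 − 0.53·0.88) = 100(1 − 0.88).
So x = 100 × 0.12 / 0.5336 ≈ 22.4888, and the plaintiff receives 100 − x ≈ 77.5112.

77.51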